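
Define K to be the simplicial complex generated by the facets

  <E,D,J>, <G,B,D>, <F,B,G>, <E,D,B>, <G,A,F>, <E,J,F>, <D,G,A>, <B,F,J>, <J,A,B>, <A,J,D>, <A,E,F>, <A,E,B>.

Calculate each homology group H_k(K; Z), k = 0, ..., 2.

K has 7 vertices, 18 edges, 12 triangles.
rank ∂_0 = 0, rank ∂_1 = 6 ⇒ b_0 = 7 − 0 − 6 = 1; all invariant factors of ∂_1 are 1 so no torsion. So H_0 ≅ Z.
rank ∂_1 = 6, rank ∂_2 = 12 ⇒ b_1 = 18 − 6 − 12 = 0; ∂_2 has invariant factor(s) [2] giving torsion. So H_1 ≅ Z_2.
rank ∂_2 = 12, rank ∂_3 = 0 ⇒ b_2 = 12 − 12 − 0 = 0. So H_2 ≅ 0.

H_0 ≅ Z,  H_1 ≅ Z_2,  H_2 = 0.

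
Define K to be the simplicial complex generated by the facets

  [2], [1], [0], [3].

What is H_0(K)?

H_0 = Z^4.

Take the total order 0 < 1 < 2 < 3 on the vertex set. Then K (dimension 0) consists of the simplices:

  0-simplices (4): [0], [1], [2], [3]

giving chain groups C_0 ≅ Z^4.

Now H_k = ker ∂_k / im ∂_{k+1}, so:

  H_0: rank C_0 − rank ∂_1 = 4 − 0 = 4, and there is no ∂_1, so H_0 ≅ Z^4.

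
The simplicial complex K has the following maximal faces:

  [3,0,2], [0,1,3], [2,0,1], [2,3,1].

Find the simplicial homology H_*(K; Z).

Order the vertices as 0 < 1 < 2 < 3. Listing each simplex with vertices in this order, K has dimension 2 with simplices:

  0-simplices (4): [0], [1], [2], [3]
  1-simplices (6): [0,1], [0,2], [0,3], [1,2], [1,3], [2,3]
  2-simplices (4): [0,1,2], [0,1,3], [0,2,3], [1,2,3]

so the chain groups are C_0 ≅ Z^4, C_1 ≅ Z^6, C_2 ≅ Z^4.

The boundary map ∂_1: C_1 → C_0 maps an edge to its endpoints' difference, ∂[p,q] = q − p.
The 4×6 boundary matrix has rank 3 and Smith normal form diag(1,1,1).

∂_2: C_2 → C_1 maps a triangle to the signed sum of its edges. For instance
  ∂[0,1,3] = [1,3] − [0,3] + [0,1],
  ∂[0,1,2] = [1,2] − [0,2] + [0,1].
As a 6×4 matrix over Z this has rank 3, with invariant factors (1,1,1).

Reading off H_k = ker ∂_k / im ∂_{k+1}:

  H_0: rank C_0 − rank ∂_1 = 4 − 3 = 1, and the invariant factors of ∂_1 are all 1, so H_0 = Z.
  H_1: rank ker ∂_1 − rank ∂_2 = (6 − 3) − 3 = 0, and the invariant factors of ∂_2 are all 1, so H_1 = 0.
  H_2: rank ker ∂_2 − rank ∂_3 = (4 − 3) − 0 = 1, and there is no ∂_3, so H_2 = Z.

(K is a triangulation of the 2-sphere S^2.)

H_0 = Z,  H_1 = 0,  H_2 = Z.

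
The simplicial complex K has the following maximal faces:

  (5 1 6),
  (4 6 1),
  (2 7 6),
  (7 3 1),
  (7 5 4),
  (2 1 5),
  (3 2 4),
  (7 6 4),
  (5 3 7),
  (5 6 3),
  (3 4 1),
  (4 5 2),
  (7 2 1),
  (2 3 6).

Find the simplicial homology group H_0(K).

Take the total order 1 < 2 < 3 < 4 < 5 < 6 < 7 on the vertex set. Then K (dimension 2) consists of the simplices:

  0-simplices (7): [1], [2], [3], [4], [5], [6], [7]
  1-simplices (21): [1,2], [1,3], [1,4], [1,5], [1,6], [1,7], [2,3], [2,4], [2,5], [2,6], [2,7], [3,4], [3,5], [3,6], [3,7], [4,5], [4,6], [4,7], [5,6], [5,7], [6,7]
  2-simplices (14): [1,2,5], [1,2,7], [1,3,4], [1,3,7], [1,4,6], [1,5,6], [2,3,4], [2,3,6], [2,4,5], [2,6,7], [3,5,6], [3,5,7], [4,5,7], [4,6,7]

so the chain groups are C_0 ≅ Z^7, C_1 ≅ Z^21, C_2 ≅ Z^14.

Boundary ∂_1: C_1 → C_0 maps an edge to its endpoints' difference, ∂[p,q] = q − p. For instance
  ∂[5,6] = [6] − [5].
The 7×21 boundary matrix has rank 6 and Smith normal form diag(1,1,1,1,1,1).

The boundary map ∂_2: C_2 → C_1 acts by ∂[p,q,r] = [q,r] − [p,r] + [p,q]. For instance
  ∂[2,3,6] = [3,6] − [2,6] + [2,3],
  ∂[3,5,7] = [5,7] − [3,7] + [3,5].
The resulting 21×14 matrix has rank 13, and its Smith normal form has invariant factors (1,1,1,1,1,1,1,1,1,1,1,1,1).

Now H_k = ker ∂_k / im ∂_{k+1}, so:

  H_0: rank C_0 − rank ∂_1 = 7 − 6 = 1, and the invariant factors of ∂_1 are all 1, so H_0 = Z.

H_0 ≅ Z.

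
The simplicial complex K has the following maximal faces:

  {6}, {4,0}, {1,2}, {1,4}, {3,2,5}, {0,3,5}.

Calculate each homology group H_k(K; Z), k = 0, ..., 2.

H_0 = Z^2,  H_1 = Z,  H_2 = 0.

Order the vertices as 0 < 1 < 2 < 3 < 4 < 5 < 6. Listing each simplex with vertices in this order, K has dimension 2 with simplices:

  0-simplices (7): [0], [1], [2], [3], [4], [5], [6]
  1-simplices (8): [0,3], [0,4], [0,5], [1,2], [1,4], [2,3], [2,5], [3,5]
  2-simplices (2): [0,3,5], [2,3,5]

giving chain groups C_0 ≅ Z^7, C_1 ≅ Z^8, C_2 ≅ Z^2.

The boundary map ∂_1: C_1 → C_0 sends each edge [p,q] (with p < q) to q − p. For instance
  ∂[1,4] = [4] − [1].
The 7×8 boundary matrix has rank 5 and Smith normal form diag(1,1,1,1,1).

The boundary map ∂_2: C_2 → C_1 sends each 2-simplex [p,q,r] to [q,r] − [p,r] + [p,q]. For instance
  ∂[0,3,5] = [3,5] − [0,5] + [0,3],
  ∂[2,3,5] = [3,5] − [2,5] + [2,3].
The resulting 8×2 matrix has rank 2, and its Smith normal form has invariant factors (1,1).

Now H_k = ker ∂_k / im ∂_{k+1}, so:

  H_0: rank C_0 − rank ∂_1 = 7 − 5 = 2, and the invariant factors of ∂_1 are all 1, so H_0 = Z^2.
  H_1: rank ker ∂_1 − rank ∂_2 = (8 − 5) − 2 = 1, and the invariant factors of ∂_2 are all 1, so H_1 = Z.
  H_2: rank ker ∂_2 − rank ∂_3 = (2 − 2) − 0 = 0, and there is no ∂_3, so H_2 = 0.

As a check, the Euler characteristic is 7 − 8 + 2 = 1, which agrees with 2 − 1 + 0 = 1.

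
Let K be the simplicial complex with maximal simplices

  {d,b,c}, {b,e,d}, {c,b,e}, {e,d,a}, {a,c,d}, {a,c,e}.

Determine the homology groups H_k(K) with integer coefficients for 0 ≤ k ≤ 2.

Order the vertices as a < b < c < d < e. Listing each simplex with vertices in this order, K has dimension 2 with simplices:

  0-simplices (5): a, b, c, d, e
  1-simplices (9): ac, ad, ae, bc, bd, be, cd, ce, de
  2-simplices (6): acd, ace, ade, bcd, bce, bde

giving chain groups C_0 ≅ Z^5, C_1 ≅ Z^9, C_2 ≅ Z^6.

Boundary ∂_1: C_1 → C_0 is given by ∂[p,q] = [q] − [p]. For instance
  ∂bd = d − b.
This gives a 5×9 integer matrix of rank 4; reducing to Smith normal form yields diagonal entries (1,1,1,1).

∂_2: C_2 → C_1 sends each 2-simplex [p,q,r] to [q,r] − [p,r] + [p,q]. For instance
  ∂bcd = cd − bd + bc,
  ∂ade = de − ae + ad.
As a 9×6 matrix over Z this has rank 5, with invariant factors (1,1,1,1,1).

Reading off H_k = ker ∂_k / im ∂_{k+1}:

  H_0: rank C_0 − rank ∂_1 = 5 − 4 = 1, and the invariant factors of ∂_1 are all 1, so H_0 = Z.
  H_1: rank ker ∂_1 − rank ∂_2 = (9 − 4) − 5 = 0, and the invariant factors of ∂_2 are all 1, so H_1 = 0.
  H_2: rank ker ∂_2 − rank ∂_3 = (6 − 5) − 0 = 1, and there is no ∂_3, so H_2 = Z.

H_0 ≅ Z,  H_1 = 0,  H_2 ≅ Z.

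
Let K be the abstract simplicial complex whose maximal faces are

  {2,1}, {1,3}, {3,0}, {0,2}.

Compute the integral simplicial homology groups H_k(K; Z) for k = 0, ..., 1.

Fix the vertex order 0 < 1 < 2 < 3 and write every simplex with vertices in increasing order. Then dim K = 1 and the simplices of K are:

  0-simplices (4): [0], [1], [2], [3]
  1-simplices (4): [0,2], [0,3], [1,2], [1,3]

giving chain groups C_0 ≅ Z^4, C_1 ≅ Z^4.

∂_1: C_1 → C_0 sends each edge [p,q] (with p < q) to q − p. For instance
  ∂[1,3] = [3] − [1].
This gives a 4×4 integer matrix of rank 3; reducing to Smith normal form yields diagonal entries (1,1,1).

Now H_k = ker ∂_k / im ∂_{k+1}, so:

  H_0: rank C_0 − rank ∂_1 = 4 − 3 = 1, and the invariant factors of ∂_1 are all 1, so H_0 ≅ Z.
  H_1: rank ker ∂_1 − rank ∂_2 = (4 − 3) − 0 = 1, and there is no ∂_2, so H_1 ≅ Z.

(K is a triangulation of the circle S^1.)

H_0 = Z,  H_1 = Z.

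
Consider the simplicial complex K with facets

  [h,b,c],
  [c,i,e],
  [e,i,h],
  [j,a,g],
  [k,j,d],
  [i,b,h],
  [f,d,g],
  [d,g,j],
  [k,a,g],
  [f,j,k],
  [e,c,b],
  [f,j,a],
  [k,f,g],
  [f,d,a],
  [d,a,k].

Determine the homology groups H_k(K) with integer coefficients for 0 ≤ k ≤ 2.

H_0 = Z^2,  H_1 = Z × Z/2,  H_2 = 0.

Order the vertices as a < b < c < d < e < f < g < h < i < j < k. Listing each simplex with vertices in this order, K has dimension 2 with simplices:

  0-simplices (11): a, b, c, d, e, f, g, h, i, j, k
  1-simplices (25): ad, af, ag, aj, ak, bc, be, bh, bi, ce, ch, ci, df, dg, dj, dk, eh, ei, fg, fj, fk, gj, gk, hi, jk
  2-simplices (15): adf, adk, afj, agj, agk, bce, bch, bhi, cei, dfg, dgj, djk, ehi, fgk, fjk

giving chain groups C_0 ≅ Z^11, C_1 ≅ Z^25, C_2 ≅ Z^15.

The boundary map ∂_1: C_1 → C_0 maps an edge to its endpoints' difference, ∂[p,q] = q − p.
The 11×25 boundary matrix has rank 9 and Smith normal form diag(1,1,1,1,1,1,1,1,1).

∂_2: C_2 → C_1 maps a triangle to the signed sum of its edges. For instance
  ∂ehi = hi − ei + eh,
  ∂fgk = gk − fk + fg.
As a 25×15 matrix over Z this has rank 15, with invariant factors (1,1,1,1,1,1,1,1,1,1,1,1,1,1,2).

Now H_k = ker ∂_k / im ∂_{k+1}, so:

  H_0: rank C_0 − rank ∂_1 = 11 − 9 = 2, and the invariant factors of ∂_1 are all 1, so H_0 ≅ Z^2.
  H_1: rank ker ∂_1 − rank ∂_2 = (25 − 9) − 15 = 1, and ∂_2 has invariant factor 2 > 1, so H_1 ≅ Z × Z/2.
  H_2: rank ker ∂_2 − rank ∂_3 = (15 − 15) − 0 = 0, and there is no ∂_3, so H_2 ≅ 0.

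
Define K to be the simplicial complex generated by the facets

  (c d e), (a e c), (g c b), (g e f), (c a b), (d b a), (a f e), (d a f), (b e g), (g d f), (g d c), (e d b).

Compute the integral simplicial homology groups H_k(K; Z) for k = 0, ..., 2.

Fix the vertex order a < b < c < d < e < f < g and write every simplex with vertices in increasing order. Then dim K = 2 and the simplices of K are:

  0-simplices (7): a, b, c, d, e, f, g
  1-simplices (18): ab, ac, ad, ae, af, bc, bd, be, bg, cd, ce, cg, de, df, dg, ef, eg, fg
  2-simplices (12): abc, abd, ace, adf, aef, bcg, bde, beg, cde, cdg, dfg, efg

so the chain groups are C_0 ≅ Z^7, C_1 ≅ Z^18, C_2 ≅ Z^12.

The boundary map ∂_1: C_1 → C_0 maps an edge to its endpoints' difference, ∂[p,q] = q − p.
The resulting 7×18 matrix has rank 6, and its Smith normal form has invariant factors (1,1,1,1,1,1).

The boundary map ∂_2: C_2 → C_1 acts by ∂[p,q,r] = [q,r] − [p,r] + [p,q]. For instance
  ∂efg = fg − eg + ef,
  ∂cde = de − ce + cd.
As a 18×12 matrix over Z this has rank 12, with invariant factors (1,1,1,1,1,1,1,1,1,1,1,2).

From H_k ≅ ker(∂_k) / im(∂_{k+1}) we obtain:

  H_0: rank C_0 − rank ∂_1 = 7 − 6 = 1, and the invariant factors of ∂_1 are all 1, so H_0 ≅ Z.
  H_1: rank ker ∂_1 − rank ∂_2 = (18 − 6) − 12 = 0, and ∂_2 has invariant factor 2 > 1, so H_1 ≅ Z_2.
  H_2: rank ker ∂_2 − rank ∂_3 = (12 − 12) − 0 = 0, and there is no ∂_3, so H_2 ≅ 0.

H_0 ≅ Z,  H_1 ≅ Z_2,  H_2 = 0.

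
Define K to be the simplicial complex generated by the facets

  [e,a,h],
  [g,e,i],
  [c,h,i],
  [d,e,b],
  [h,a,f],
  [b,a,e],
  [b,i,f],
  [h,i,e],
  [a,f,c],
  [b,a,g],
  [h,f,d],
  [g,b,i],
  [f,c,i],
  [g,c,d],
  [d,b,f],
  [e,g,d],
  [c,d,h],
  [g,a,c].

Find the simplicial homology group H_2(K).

We work with the vertex ordering a < b < c < d < e < f < g < h < i. The simplices of K, each written with vertices in increasing order, are:

  0-simplices (9): a, b, c, d, e, f, g, h, i
  1-simplices (27): ab, ac, ae, af, ag, ah, bd, be, bf, bg, bi, cd, cf, cg, ch, ci, de, df, dg, dh, eg, eh, ei, fh, fi, gi, hi
  2-simplices (18): abe, abg, acf, acg, aeh, afh, bde, bdf, bfi, bgi, cdg, cdh, cfi, chi, deg, dfh, egi, ehi

giving chain groups C_0 ≅ Z^9, C_1 ≅ Z^27, C_2 ≅ Z^18.

∂_1: C_1 → C_0 is given by ∂[p,q] = [q] − [p]. For instance
  ∂ac = c − a.
The resulting 9×27 matrix has rank 8, and its Smith normal form has invariant factors (1,1,1,1,1,1,1,1).

∂_2: C_2 → C_1 maps a triangle to the signed sum of its edges. For instance
  ∂abe = be − ae + ab,
  ∂cdg = dg − cg + cd.
The 27×18 boundary matrix has rank 18 and Smith normal form diag(1,1,1,1,1,1,1,1,1,1,1,1,1,1,1,1,1,2).

From H_k ≅ ker(∂_k) / im(∂_{k+1}) we obtain:

  H_2: rank ker ∂_2 − rank ∂_3 = (18 − 18) − 0 = 0, and there is no ∂_3, so H_2 = 0.

H_2 = 0.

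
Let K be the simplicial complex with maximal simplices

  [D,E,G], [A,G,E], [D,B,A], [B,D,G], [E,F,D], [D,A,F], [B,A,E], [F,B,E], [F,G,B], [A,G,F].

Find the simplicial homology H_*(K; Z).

H_0 = Z,  H_1 = Z/2,  H_2 = 0.

Take the total order A < B < D < E < F < G on the vertex set. Then K (dimension 2) consists of the simplices:

  0-simplices (6): A, B, D, E, F, G
  1-simplices (15): AB, AD, AE, AF, AG, BD, BE, BF, BG, DE, DF, DG, EF, EG, FG
  2-simplices (10): ABD, ABE, ADF, AEG, AFG, BDG, BEF, BFG, DEF, DEG

giving chain groups C_0 ≅ Z^6, C_1 ≅ Z^15, C_2 ≅ Z^10.

Boundary ∂_1: C_1 → C_0 is given by ∂[p,q] = [q] − [p].
This gives a 6×15 integer matrix of rank 5; reducing to Smith normal form yields diagonal entries (1,1,1,1,1).

∂_2: C_2 → C_1 sends each 2-simplex [p,q,r] to [q,r] − [p,r] + [p,q]. For instance
  ∂BDG = DG − BG + BD,
  ∂AEG = EG − AG + AE.
As a 15×10 matrix over Z this has rank 10, with invariant factors (1,1,1,1,1,1,1,1,1,2).

Now H_k = ker ∂_k / im ∂_{k+1}, so:

  H_0: rank C_0 − rank ∂_1 = 6 − 5 = 1, and the invariant factors of ∂_1 are all 1, so H_0 ≅ Z.
  H_1: rank ker ∂_1 − rank ∂_2 = (15 − 5) − 10 = 0, and ∂_2 has invariant factor 2 > 1, so H_1 ≅ Z/2.
  H_2: rank ker ∂_2 − rank ∂_3 = (10 − 10) − 0 = 0, and there is no ∂_3, so H_2 ≅ 0.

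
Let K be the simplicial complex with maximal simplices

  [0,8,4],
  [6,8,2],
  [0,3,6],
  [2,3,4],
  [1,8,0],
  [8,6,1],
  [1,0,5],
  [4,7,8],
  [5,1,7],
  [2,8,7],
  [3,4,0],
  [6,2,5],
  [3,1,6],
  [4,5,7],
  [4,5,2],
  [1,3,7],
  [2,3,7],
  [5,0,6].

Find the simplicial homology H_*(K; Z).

Order the vertices as 0 < 1 < 2 < 3 < 4 < 5 < 6 < 7 < 8. Listing each simplex with vertices in this order, K has dimension 2 with simplices:

  0-simplices (9): [0], [1], [2], [3], [4], [5], [6], [7], [8]
  1-simplices (27): (27 of them)
  2-simplices (18): [0,1,5], [0,1,8], [0,3,4], [0,3,6], [0,4,8], [0,5,6], [1,3,6], [1,3,7], [1,5,7], [1,6,8], [2,3,4], [2,3,7], [2,4,5], [2,5,6], [2,6,8], [2,7,8], [4,5,7], [4,7,8]

giving chain groups C_0 ≅ Z^9, C_1 ≅ Z^27, C_2 ≅ Z^18.

∂_1: C_1 → C_0 maps an edge to its endpoints' difference, ∂[p,q] = q − p. For instance
  ∂[6,8] = [8] − [6].
The 9×27 boundary matrix has rank 8 and Smith normal form diag(1,1,1,1,1,1,1,1).

Boundary ∂_2: C_2 → C_1 sends each 2-simplex [p,q,r] to [q,r] − [p,r] + [p,q]. For instance
  ∂[1,6,8] = [6,8] − [1,8] + [1,6],
  ∂[1,3,7] = [3,7] − [1,7] + [1,3].
This gives a 27×18 integer matrix of rank 18; reducing to Smith normal form yields diagonal entries (1,1,1,1,1,1,1,1,1,1,1,1,1,1,1,1,1,2).

Computing H_k = (kernel of ∂_k) / (image of ∂_{k+1}):

  H_0: rank C_0 − rank ∂_1 = 9 − 8 = 1, and the invariant factors of ∂_1 are all 1, so H_0 ≅ Z.
  H_1: rank ker ∂_1 − rank ∂_2 = (27 − 8) − 18 = 1, and ∂_2 has invariant factor 2 > 1, so H_1 ≅ Z ⊕ Z/2.
  H_2: rank ker ∂_2 − rank ∂_3 = (18 − 18) − 0 = 0, and there is no ∂_3, so H_2 ≅ 0.

As a check, the Euler characteristic is 9 − 27 + 18 = 0, which agrees with 1 − 1 + 0 = 0.
(K is a triangulation of the Klein bottle.)

H_0 = Z,  H_1 = Z ⊕ Z/2,  H_2 = 0.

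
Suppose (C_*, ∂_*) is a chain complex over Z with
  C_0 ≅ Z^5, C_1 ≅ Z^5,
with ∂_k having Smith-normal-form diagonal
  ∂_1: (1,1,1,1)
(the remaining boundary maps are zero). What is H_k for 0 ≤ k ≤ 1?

H_0 ≅ Z,  H_1 ≅ Z.

H_0: b_0 = 5 − 0 − 4 = 1; torsion from ∂_1 factors > 1: none. So H_0 ≅ Z.
H_1: b_1 = 5 − 4 − 0 = 1; torsion from ∂_2 factors > 1: none. So H_1 ≅ Z.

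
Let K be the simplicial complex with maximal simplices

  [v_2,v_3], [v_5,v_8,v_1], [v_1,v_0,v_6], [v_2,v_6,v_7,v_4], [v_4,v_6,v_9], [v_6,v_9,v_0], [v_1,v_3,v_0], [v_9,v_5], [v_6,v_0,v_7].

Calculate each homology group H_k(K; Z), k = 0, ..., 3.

K has 10 vertices, 20 edges, 10 triangles, 1 3-simplex.
rank ∂_0 = 0, rank ∂_1 = 9 ⇒ b_0 = 10 − 0 − 9 = 1; all invariant factors of ∂_1 are 1 so no torsion. So H_0 = Z.
rank ∂_1 = 9, rank ∂_2 = 9 ⇒ b_1 = 20 − 9 − 9 = 2; all invariant factors of ∂_2 are 1 so no torsion. So H_1 = Z^2.
rank ∂_2 = 9, rank ∂_3 = 1 ⇒ b_2 = 10 − 9 − 1 = 0; all invariant factors of ∂_3 are 1 so no torsion. So H_2 = 0.
rank ∂_3 = 1, rank ∂_4 = 0 ⇒ b_3 = 1 − 1 − 0 = 0. So H_3 = 0.

H_0 ≅ Z,  H_1 ≅ Z^2,  H_2 = 0,  H_3 = 0.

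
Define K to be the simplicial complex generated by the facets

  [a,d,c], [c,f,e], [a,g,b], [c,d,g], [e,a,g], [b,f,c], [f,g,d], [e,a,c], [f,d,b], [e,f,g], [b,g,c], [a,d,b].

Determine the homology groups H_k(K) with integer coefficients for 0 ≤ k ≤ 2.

H_0 = Z,  H_1 = Z/2,  H_2 = 0.

We work with the vertex ordering a < b < c < d < e < f < g. The simplices of K, each written with vertices in increasing order, are:

  0-simplices (7): a, b, c, d, e, f, g
  1-simplices (18): ab, ac, ad, ae, ag, bc, bd, bf, bg, cd, ce, cf, cg, df, dg, ef, eg, fg
  2-simplices (12): abd, abg, acd, ace, aeg, bcf, bcg, bdf, cdg, cef, dfg, efg

Hence C_0 ≅ Z^7, C_1 ≅ Z^18, C_2 ≅ Z^12.

∂_1: C_1 → C_0 maps an edge to its endpoints' difference, ∂[p,q] = q − p. For instance
  ∂dg = g − d.
As a 7×18 matrix over Z this has rank 6, with invariant factors (1,1,1,1,1,1).

The boundary map ∂_2: C_2 → C_1 acts by ∂[p,q,r] = [q,r] − [p,r] + [p,q]. For instance
  ∂abg = bg − ag + ab,
  ∂bcg = cg − bg + bc.
The 18×12 boundary matrix has rank 12 and Smith normal form diag(1,1,1,1,1,1,1,1,1,1,1,2).

Reading off H_k = ker ∂_k / im ∂_{k+1}:

  H_0: rank C_0 − rank ∂_1 = 7 − 6 = 1, and the invariant factors of ∂_1 are all 1, so H_0 ≅ Z.
  H_1: rank ker ∂_1 − rank ∂_2 = (18 − 6) − 12 = 0, and ∂_2 has invariant factor 2 > 1, so H_1 ≅ Z/2.
  H_2: rank ker ∂_2 − rank ∂_3 = (12 − 12) − 0 = 0, and there is no ∂_3, so H_2 ≅ 0.

As a check, the Euler characteristic is 7 − 18 + 12 = 1, which agrees with 1 − 0 + 0 = 1.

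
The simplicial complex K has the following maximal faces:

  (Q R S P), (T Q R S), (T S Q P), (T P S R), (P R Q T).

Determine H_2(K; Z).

H_2 ≅ 0.

Take the total order P < Q < R < S < T on the vertex set. Then K (dimension 3) consists of the simplices:

  0-simplices (5): P, Q, R, S, T
  1-simplices (10): PQ, PR, PS, PT, QR, QS, QT, RS, RT, ST
  2-simplices (10): PQR, PQS, PQT, PRS, PRT, PST, QRS, QRT, QST, RST
  3-simplices (5): PQRS, PQRT, PQST, PRST, QRST

so the chain groups are C_0 ≅ Z^5, C_1 ≅ Z^10, C_2 ≅ Z^10, C_3 ≅ Z^5.

Boundary ∂_1: C_1 → C_0 maps an edge to its endpoints' difference, ∂[p,q] = q − p.
This gives a 5×10 integer matrix of rank 4; reducing to Smith normal form yields diagonal entries (1,1,1,1).

∂_2: C_2 → C_1 maps a triangle to the signed sum of its edges. For instance
  ∂PQR = QR − PR + PQ,
  ∂PQS = QS − PS + PQ.
The 10×10 boundary matrix has rank 6 and Smith normal form diag(1,1,1,1,1,1).

∂_3: C_3 → C_2 sends each 3-simplex σ to the alternating sum Σ_i (−1)^i (σ with its i-th vertex removed). For instance
  ∂PQRS = QRS − PRS + PQS − PQR,
  ∂PQRT = QRT − PRT + PQT − PQR.
The resulting 10×5 matrix has rank 4, and its Smith normal form has invariant factors (1,1,1,1).

From H_k ≅ ker(∂_k) / im(∂_{k+1}) we obtain:

  H_2: rank ker ∂_2 − rank ∂_3 = (10 − 6) − 4 = 0, and the invariant factors of ∂_3 are all 1, so H_2 = 0.

(K is a triangulation of the 3-sphere S^3.)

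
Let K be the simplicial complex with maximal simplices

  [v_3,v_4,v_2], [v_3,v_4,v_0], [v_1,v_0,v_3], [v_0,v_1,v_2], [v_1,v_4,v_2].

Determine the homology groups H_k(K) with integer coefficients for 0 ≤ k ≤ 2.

K has 5 vertices, 10 edges, 5 triangles.
rank ∂_0 = 0, rank ∂_1 = 4 ⇒ b_0 = 5 − 0 − 4 = 1; all invariant factors of ∂_1 are 1 so no torsion. So H_0 ≅ Z.
rank ∂_1 = 4, rank ∂_2 = 5 ⇒ b_1 = 10 − 4 − 5 = 1; all invariant factors of ∂_2 are 1 so no torsion. So H_1 ≅ Z.
rank ∂_2 = 5, rank ∂_3 = 0 ⇒ b_2 = 5 − 5 − 0 = 0. So H_2 ≅ 0.

H_0 ≅ Z,  H_1 ≅ Z,  H_2 = 0.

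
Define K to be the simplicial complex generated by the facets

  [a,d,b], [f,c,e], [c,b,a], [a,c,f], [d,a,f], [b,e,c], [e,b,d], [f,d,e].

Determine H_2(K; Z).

H_2 = Z.

Order the vertices as a < b < c < d < e < f. Listing each simplex with vertices in this order, K has dimension 2 with simplices:

  0-simplices (6): a, b, c, d, e, f
  1-simplices (12): ab, ac, ad, af, bc, bd, be, ce, cf, de, df, ef
  2-simplices (8): abc, abd, acf, adf, bce, bde, cef, def

so the chain groups are C_0 ≅ Z^6, C_1 ≅ Z^12, C_2 ≅ Z^8.

∂_1: C_1 → C_0 sends each edge [p,q] (with p < q) to q − p. For instance
  ∂bd = d − b.
The resulting 6×12 matrix has rank 5, and its Smith normal form has invariant factors (1,1,1,1,1).

Boundary ∂_2: C_2 → C_1 acts by ∂[p,q,r] = [q,r] − [p,r] + [p,q]. For instance
  ∂cef = ef − cf + ce,
  ∂adf = df − af + ad.
The 12×8 boundary matrix has rank 7 and Smith normal form diag(1,1,1,1,1,1,1).

Computing H_k = (kernel of ∂_k) / (image of ∂_{k+1}):

  H_2: rank ker ∂_2 − rank ∂_3 = (8 − 7) − 0 = 1, and there is no ∂_3, so H_2 = Z.

(K is a triangulation of the 2-sphere S^2.)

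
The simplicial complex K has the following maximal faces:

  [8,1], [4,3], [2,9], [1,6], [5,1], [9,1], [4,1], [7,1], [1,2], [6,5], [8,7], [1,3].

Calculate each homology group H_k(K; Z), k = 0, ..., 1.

H_0 = Z,  H_1 = Z^4.

Order the vertices as 1 < 2 < 3 < 4 < 5 < 6 < 7 < 8 < 9. Listing each simplex with vertices in this order, K has dimension 1 with simplices:

  0-simplices (9): [1], [2], [3], [4], [5], [6], [7], [8], [9]
  1-simplices (12): [1,2], [1,3], [1,4], [1,5], [1,6], [1,7], [1,8], [1,9], [2,9], [3,4], [5,6], [7,8]

so the chain groups are C_0 ≅ Z^9, C_1 ≅ Z^12.

Boundary ∂_1: C_1 → C_0 is given by ∂[p,q] = [q] − [p].
The resulting 9×12 matrix has rank 8, and its Smith normal form has invariant factors (1,1,1,1,1,1,1,1).

Computing H_k = (kernel of ∂_k) / (image of ∂_{k+1}):

  H_0: rank C_0 − rank ∂_1 = 9 − 8 = 1, and the invariant factors of ∂_1 are all 1, so H_0 ≅ Z.
  H_1: rank ker ∂_1 − rank ∂_2 = (12 − 8) − 0 = 4, and there is no ∂_2, so H_1 ≅ Z^4.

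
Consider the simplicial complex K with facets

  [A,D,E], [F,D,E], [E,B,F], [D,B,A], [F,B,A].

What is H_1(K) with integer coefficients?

H_1 = Z.

Fix the vertex order A < B < D < E < F and write every simplex with vertices in increasing order. Then dim K = 2 and the simplices of K are:

  0-simplices (5): A, B, D, E, F
  1-simplices (10): AB, AD, AE, AF, BD, BE, BF, DE, DF, EF
  2-simplices (5): ABD, ABF, ADE, BEF, DEF

Hence C_0 ≅ Z^5, C_1 ≅ Z^10, C_2 ≅ Z^5.

Boundary ∂_1: C_1 → C_0 maps an edge to its endpoints' difference, ∂[p,q] = q − p.
The resulting 5×10 matrix has rank 4, and its Smith normal form has invariant factors (1,1,1,1).

Boundary ∂_2: C_2 → C_1 acts by ∂[p,q,r] = [q,r] − [p,r] + [p,q]. For instance
  ∂BEF = EF − BF + BE,
  ∂ADE = DE − AE + AD.
This gives a 10×5 integer matrix of rank 5; reducing to Smith normal form yields diagonal entries (1,1,1,1,1).

Now H_k = ker ∂_k / im ∂_{k+1}, so:

  H_1: rank ker ∂_1 − rank ∂_2 = (10 − 4) − 5 = 1, and the invariant factors of ∂_2 are all 1, so H_1 = Z.

(K is a triangulation of the Möbius band.)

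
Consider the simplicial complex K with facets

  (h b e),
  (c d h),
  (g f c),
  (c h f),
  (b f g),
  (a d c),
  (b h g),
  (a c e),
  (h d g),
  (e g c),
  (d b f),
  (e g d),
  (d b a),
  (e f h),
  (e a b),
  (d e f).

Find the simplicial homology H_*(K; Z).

H_0 = Z,  H_1 = Z^2,  H_2 = Z.

Order the vertices as a < b < c < d < e < f < g < h. Listing each simplex with vertices in this order, K has dimension 2 with simplices:

  0-simplices (8): a, b, c, d, e, f, g, h
  1-simplices (24): ab, ac, ad, ae, bd, be, bf, bg, bh, cd, ce, cf, cg, ch, de, df, dg, dh, ef, eg, eh, fg, fh, gh
  2-simplices (16): abd, abe, acd, ace, bdf, beh, bfg, bgh, cdh, ceg, cfg, cfh, def, deg, dgh, efh

Hence C_0 ≅ Z^8, C_1 ≅ Z^24, C_2 ≅ Z^16.

∂_1: C_1 → C_0 maps an edge to its endpoints' difference, ∂[p,q] = q − p.
The resulting 8×24 matrix has rank 7, and its Smith normal form has invariant factors (1,1,1,1,1,1,1).

Boundary ∂_2: C_2 → C_1 acts by ∂[p,q,r] = [q,r] − [p,r] + [p,q]. For instance
  ∂ceg = eg − cg + ce,
  ∂dgh = gh − dh + dg.
This gives a 24×16 integer matrix of rank 15; reducing to Smith normal form yields diagonal entries (1,1,1,1,1,1,1,1,1,1,1,1,1,1,1).

Now H_k = ker ∂_k / im ∂_{k+1}, so:

  H_0: rank C_0 − rank ∂_1 = 8 − 7 = 1, and the invariant factors of ∂_1 are all 1, so H_0 ≅ Z.
  H_1: rank ker ∂_1 − rank ∂_2 = (24 − 7) − 15 = 2, and the invariant factors of ∂_2 are all 1, so H_1 ≅ Z^2.
  H_2: rank ker ∂_2 − rank ∂_3 = (16 − 15) − 0 = 1, and there is no ∂_3, so H_2 ≅ Z.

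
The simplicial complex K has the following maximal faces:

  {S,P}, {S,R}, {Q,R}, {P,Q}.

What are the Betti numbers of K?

b_0 = 1, b_1 = 1.

Take the total order P < Q < R < S on the vertex set. Then K (dimension 1) consists of the simplices:

  0-simplices (4): P, Q, R, S
  1-simplices (4): PQ, PS, QR, RS

so the chain groups are C_0 ≅ Z^4, C_1 ≅ Z^4.

∂_1: C_1 → C_0 sends each edge [p,q] (with p < q) to q − p. For instance
  ∂RS = S − R.
The 4×4 boundary matrix has rank 3 and Smith normal form diag(1,1,1).

From H_k ≅ ker(∂_k) / im(∂_{k+1}) we obtain:

  H_0: rank C_0 − rank ∂_1 = 4 − 3 = 1, and the invariant factors of ∂_1 are all 1, so H_0 = Z.
  H_1: rank ker ∂_1 − rank ∂_2 = (4 − 3) − 0 = 1, and there is no ∂_2, so H_1 = Z.

As a check, the Euler characteristic is 4 − 4 = 0, which agrees with 1 − 1 = 0.

Hence the Betti numbers are b_0 = 1, b_1 = 1.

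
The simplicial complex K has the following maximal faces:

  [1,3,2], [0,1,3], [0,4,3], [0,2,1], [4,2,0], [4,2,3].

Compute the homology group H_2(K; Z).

Order the vertices as 0 < 1 < 2 < 3 < 4. Listing each simplex with vertices in this order, K has dimension 2 with simplices:

  0-simplices (5): [0], [1], [2], [3], [4]
  1-simplices (9): [0,1], [0,2], [0,3], [0,4], [1,2], [1,3], [2,3], [2,4], [3,4]
  2-simplices (6): [0,1,2], [0,1,3], [0,2,4], [0,3,4], [1,2,3], [2,3,4]

giving chain groups C_0 ≅ Z^5, C_1 ≅ Z^9, C_2 ≅ Z^6.

∂_1: C_1 → C_0 maps an edge to its endpoints' difference, ∂[p,q] = q − p.
The 5×9 boundary matrix has rank 4 and Smith normal form diag(1,1,1,1).

Boundary ∂_2: C_2 → C_1 sends each 2-simplex [p,q,r] to [q,r] − [p,r] + [p,q]. For instance
  ∂[0,3,4] = [3,4] − [0,4] + [0,3],
  ∂[1,2,3] = [2,3] − [1,3] + [1,2].
As a 9×6 matrix over Z this has rank 5, with invariant factors (1,1,1,1,1).

Computing H_k = (kernel of ∂_k) / (image of ∂_{k+1}):

  H_2: rank ker ∂_2 − rank ∂_3 = (6 − 5) − 0 = 1, and there is no ∂_3, so H_2 ≅ Z.

H_2 ≅ Z.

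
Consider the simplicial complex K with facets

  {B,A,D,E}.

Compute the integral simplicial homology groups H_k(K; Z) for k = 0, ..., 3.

Order the vertices as A < B < D < E. Listing each simplex with vertices in this order, K has dimension 3 with simplices:

  0-simplices (4): A, B, D, E
  1-simplices (6): AB, AD, AE, BD, BE, DE
  2-simplices (4): ABD, ABE, ADE, BDE
  3-simplices (1): ABDE

Hence C_0 ≅ Z^4, C_1 ≅ Z^6, C_2 ≅ Z^4, C_3 ≅ Z^1.

The boundary map ∂_1: C_1 → C_0 is given by ∂[p,q] = [q] − [p]. For instance
  ∂AD = D − A.
As a 4×6 matrix over Z this has rank 3, with invariant factors (1,1,1).

Boundary ∂_2: C_2 → C_1 sends each 2-simplex [p,q,r] to [q,r] − [p,r] + [p,q]. For instance
  ∂BDE = DE − BE + BD,
  ∂ABE = BE − AE + AB.
This gives a 6×4 integer matrix of rank 3; reducing to Smith normal form yields diagonal entries (1,1,1).

Boundary ∂_3: C_3 → C_2 sends each 3-simplex σ to the alternating sum Σ_i (−1)^i (σ with its i-th vertex removed). For instance
  ∂ABDE = BDE − ADE + ABE − ABD.
The 4×1 boundary matrix has rank 1 and Smith normal form diag(1).

Computing H_k = (kernel of ∂_k) / (image of ∂_{k+1}):

  H_0: rank C_0 − rank ∂_1 = 4 − 3 = 1, and the invariant factors of ∂_1 are all 1, so H_0 = Z.
  H_1: rank ker ∂_1 − rank ∂_2 = (6 − 3) − 3 = 0, and the invariant factors of ∂_2 are all 1, so H_1 = 0.
  H_2: rank ker ∂_2 − rank ∂_3 = (4 − 3) − 1 = 0, and the invariant factors of ∂_3 are all 1, so H_2 = 0.
  H_3: rank ker ∂_3 − rank ∂_4 = (1 − 1) − 0 = 0, and there is no ∂_4, so H_3 = 0.

(K is a triangulation of the 3-simplex.)

H_0 = Z,  H_1 = 0,  H_2 = 0,  H_3 = 0.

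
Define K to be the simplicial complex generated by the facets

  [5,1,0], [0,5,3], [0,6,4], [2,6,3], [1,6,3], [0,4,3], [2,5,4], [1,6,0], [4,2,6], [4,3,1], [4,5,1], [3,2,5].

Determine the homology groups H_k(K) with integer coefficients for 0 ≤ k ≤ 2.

Fix the vertex order 0 < 1 < 2 < 3 < 4 < 5 < 6 and write every simplex with vertices in increasing order. Then dim K = 2 and the simplices of K are:

  0-simplices (7): [0], [1], [2], [3], [4], [5], [6]
  1-simplices (18): [0,1], [0,3], [0,4], [0,5], [0,6], [1,3], [1,4], [1,5], [1,6], [2,3], [2,4], [2,5], [2,6], [3,4], [3,5], [3,6], [4,5], [4,6]
  2-simplices (12): [0,1,5], [0,1,6], [0,3,4], [0,3,5], [0,4,6], [1,3,4], [1,3,6], [1,4,5], [2,3,5], [2,3,6], [2,4,5], [2,4,6]

giving chain groups C_0 ≅ Z^7, C_1 ≅ Z^18, C_2 ≅ Z^12.

Boundary ∂_1: C_1 → C_0 sends each edge [p,q] (with p < q) to q − p. For instance
  ∂[0,3] = [3] − [0].
The 7×18 boundary matrix has rank 6 and Smith normal form diag(1,1,1,1,1,1).

∂_2: C_2 → C_1 acts by ∂[p,q,r] = [q,r] − [p,r] + [p,q]. For instance
  ∂[1,3,6] = [3,6] − [1,6] + [1,3],
  ∂[0,3,5] = [3,5] − [0,5] + [0,3].
As a 18×12 matrix over Z this has rank 12, with invariant factors (1,1,1,1,1,1,1,1,1,1,1,2).

Now H_k = ker ∂_k / im ∂_{k+1}, so:

  H_0: rank C_0 − rank ∂_1 = 7 − 6 = 1, and the invariant factors of ∂_1 are all 1, so H_0 ≅ Z.
  H_1: rank ker ∂_1 − rank ∂_2 = (18 − 6) − 12 = 0, and ∂_2 has invariant factor 2 > 1, so H_1 ≅ Z/2Z.
  H_2: rank ker ∂_2 − rank ∂_3 = (12 − 12) − 0 = 0, and there is no ∂_3, so H_2 ≅ 0.

(K is a triangulation of the real projective plane RP^2.)

H_0 = Z,  H_1 = Z/2Z,  H_2 = 0.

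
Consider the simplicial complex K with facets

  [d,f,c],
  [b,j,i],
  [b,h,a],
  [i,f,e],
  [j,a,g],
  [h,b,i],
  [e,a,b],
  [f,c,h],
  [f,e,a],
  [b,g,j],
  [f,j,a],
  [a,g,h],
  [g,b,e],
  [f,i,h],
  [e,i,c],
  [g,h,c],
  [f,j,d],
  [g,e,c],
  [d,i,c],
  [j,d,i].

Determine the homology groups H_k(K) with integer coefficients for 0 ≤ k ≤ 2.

K has 10 vertices, 30 edges, 20 triangles.
rank ∂_0 = 0, rank ∂_1 = 9 ⇒ b_0 = 10 − 0 − 9 = 1; all invariant factors of ∂_1 are 1 so no torsion. So H_0 ≅ Z.
rank ∂_1 = 9, rank ∂_2 = 20 ⇒ b_1 = 30 − 9 − 20 = 1; ∂_2 has invariant factor(s) [2] giving torsion. So H_1 ≅ Z ⊕ Z/2Z.
rank ∂_2 = 20, rank ∂_3 = 0 ⇒ b_2 = 20 − 20 − 0 = 0. So H_2 ≅ 0.

H_0 ≅ Z,  H_1 ≅ Z ⊕ Z/2Z,  H_2 = 0.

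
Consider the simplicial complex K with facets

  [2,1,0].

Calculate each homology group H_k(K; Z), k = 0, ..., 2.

Take the total order 0 < 1 < 2 on the vertex set. Then K (dimension 2) consists of the simplices:

  0-simplices (3): [0], [1], [2]
  1-simplices (3): [0,1], [0,2], [1,2]
  2-simplices (1): [0,1,2]

so the chain groups are C_0 ≅ Z^3, C_1 ≅ Z^3, C_2 ≅ Z^1.

∂_1: C_1 → C_0 sends each edge [p,q] (with p < q) to q − p. For instance
  ∂[0,1] = [1] − [0].
The 3×3 boundary matrix has rank 2 and Smith normal form diag(1,1).

Boundary ∂_2: C_2 → C_1 sends each 2-simplex [p,q,r] to [q,r] − [p,r] + [p,q]. For instance
  ∂[0,1,2] = [1,2] − [0,2] + [0,1].
As a 3×1 matrix over Z this has rank 1, with invariant factors (1).

From H_k ≅ ker(∂_k) / im(∂_{k+1}) we obtain:

  H_0: rank C_0 − rank ∂_1 = 3 − 2 = 1, and the invariant factors of ∂_1 are all 1, so H_0 = Z.
  H_1: rank ker ∂_1 − rank ∂_2 = (3 − 2) − 1 = 0, and the invariant factors of ∂_2 are all 1, so H_1 = 0.
  H_2: rank ker ∂_2 − rank ∂_3 = (1 − 1) − 0 = 0, and there is no ∂_3, so H_2 = 0.

(K is a triangulation of the 2-simplex.)

H_0 ≅ Z,  H_1 = 0,  H_2 = 0.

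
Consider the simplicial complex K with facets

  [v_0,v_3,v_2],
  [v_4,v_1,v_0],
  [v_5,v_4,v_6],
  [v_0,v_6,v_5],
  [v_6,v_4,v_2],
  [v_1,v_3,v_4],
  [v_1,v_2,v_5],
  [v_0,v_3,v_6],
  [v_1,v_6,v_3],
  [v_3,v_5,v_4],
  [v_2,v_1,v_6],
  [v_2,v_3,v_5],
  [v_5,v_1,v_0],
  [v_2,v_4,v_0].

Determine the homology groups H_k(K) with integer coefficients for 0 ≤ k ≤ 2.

H_0 = Z,  H_1 = Z^2,  H_2 = Z.

Order the vertices as v_0 < v_1 < v_2 < v_3 < v_4 < v_5 < v_6. Listing each simplex with vertices in this order, K has dimension 2 with simplices:

  0-simplices (7): [v_0], [v_1], [v_2], [v_3], [v_4], [v_5], [v_6]
  1-simplices (21): (21 of them)
  2-simplices (14): (14 of them)

so the chain groups are C_0 ≅ Z^7, C_1 ≅ Z^21, C_2 ≅ Z^14.

∂_1: C_1 → C_0 is given by ∂[p,q] = [q] − [p]. For instance
  ∂[v_1,v_2] = [v_2] − [v_1].
As a 7×21 matrix over Z this has rank 6, with invariant factors (1,1,1,1,1,1).

∂_2: C_2 → C_1 acts by ∂[p,q,r] = [q,r] − [p,r] + [p,q]. For instance
  ∂[v_3,v_4,v_5] = [v_4,v_5] − [v_3,v_5] + [v_3,v_4],
  ∂[v_0,v_5,v_6] = [v_5,v_6] − [v_0,v_6] + [v_0,v_5].
The resulting 21×14 matrix has rank 13, and its Smith normal form has invariant factors (1,1,1,1,1,1,1,1,1,1,1,1,1).

Reading off H_k = ker ∂_k / im ∂_{k+1}:

  H_0: rank C_0 − rank ∂_1 = 7 − 6 = 1, and the invariant factors of ∂_1 are all 1, so H_0 ≅ Z.
  H_1: rank ker ∂_1 − rank ∂_2 = (21 − 6) − 13 = 2, and the invariant factors of ∂_2 are all 1, so H_1 ≅ Z^2.
  H_2: rank ker ∂_2 − rank ∂_3 = (14 − 13) − 0 = 1, and there is no ∂_3, so H_2 ≅ Z.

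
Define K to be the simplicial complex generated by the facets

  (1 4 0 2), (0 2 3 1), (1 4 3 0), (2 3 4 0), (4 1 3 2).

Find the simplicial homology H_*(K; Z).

We work with the vertex ordering 0 < 1 < 2 < 3 < 4. The simplices of K, each written with vertices in increasing order, are:

  0-simplices (5): [0], [1], [2], [3], [4]
  1-simplices (10): [0,1], [0,2], [0,3], [0,4], [1,2], [1,3], [1,4], [2,3], [2,4], [3,4]
  2-simplices (10): [0,1,2], [0,1,3], [0,1,4], [0,2,3], [0,2,4], [0,3,4], [1,2,3], [1,2,4], [1,3,4], [2,3,4]
  3-simplices (5): [0,1,2,3], [0,1,2,4], [0,1,3,4], [0,2,3,4], [1,2,3,4]

so the chain groups are C_0 ≅ Z^5, C_1 ≅ Z^10, C_2 ≅ Z^10, C_3 ≅ Z^5.

∂_1: C_1 → C_0 maps an edge to its endpoints' difference, ∂[p,q] = q − p. For instance
  ∂[3,4] = [4] − [3].
The resulting 5×10 matrix has rank 4, and its Smith normal form has invariant factors (1,1,1,1).

The boundary map ∂_2: C_2 → C_1 acts by ∂[p,q,r] = [q,r] − [p,r] + [p,q]. For instance
  ∂[0,1,4] = [1,4] − [0,4] + [0,1],
  ∂[0,2,3] = [2,3] − [0,3] + [0,2].
As a 10×10 matrix over Z this has rank 6, with invariant factors (1,1,1,1,1,1).

∂_3: C_3 → C_2 sends each 3-simplex σ to the alternating sum Σ_i (−1)^i (σ with its i-th vertex removed). For instance
  ∂[0,1,2,3] = [1,2,3] − [0,2,3] + [0,1,3] − [0,1,2],
  ∂[0,2,3,4] = [2,3,4] − [0,3,4] + [0,2,4] − [0,2,3].
The resulting 10×5 matrix has rank 4, and its Smith normal form has invariant factors (1,1,1,1).

Now H_k = ker ∂_k / im ∂_{k+1}, so:

  H_0: rank C_0 − rank ∂_1 = 5 − 4 = 1, and the invariant factors of ∂_1 are all 1, so H_0 = Z.
  H_1: rank ker ∂_1 − rank ∂_2 = (10 − 4) − 6 = 0, and the invariant factors of ∂_2 are all 1, so H_1 = 0.
  H_2: rank ker ∂_2 − rank ∂_3 = (10 − 6) − 4 = 0, and the invariant factors of ∂_3 are all 1, so H_2 = 0.
  H_3: rank ker ∂_3 − rank ∂_4 = (5 − 4) − 0 = 1, and there is no ∂_4, so H_3 = Z.

As a check, the Euler characteristic is 5 − 10 + 10 − 5 = 0, which agrees with 1 − 0 + 0 − 1 = 0.

H_0 ≅ Z,  H_1 = 0,  H_2 = 0,  H_3 ≅ Z.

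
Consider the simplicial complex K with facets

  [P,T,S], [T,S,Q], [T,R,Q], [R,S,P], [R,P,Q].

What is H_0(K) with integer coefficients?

H_0 = Z.

K has 5 vertices, 10 edges, 5 triangles.
rank ∂_0 = 0, rank ∂_1 = 4 ⇒ b_0 = 5 − 0 − 4 = 1; all invariant factors of ∂_1 are 1 so no torsion. So H_0 ≅ Z.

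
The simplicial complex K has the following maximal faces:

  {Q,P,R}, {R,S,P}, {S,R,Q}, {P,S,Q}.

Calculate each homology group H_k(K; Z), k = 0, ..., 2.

We work with the vertex ordering P < Q < R < S. The simplices of K, each written with vertices in increasing order, are:

  0-simplices (4): P, Q, R, S
  1-simplices (6): PQ, PR, PS, QR, QS, RS
  2-simplices (4): PQR, PQS, PRS, QRS

Hence C_0 ≅ Z^4, C_1 ≅ Z^6, C_2 ≅ Z^4.

Boundary ∂_1: C_1 → C_0 sends each edge [p,q] (with p < q) to q − p. For instance
  ∂RS = S − R.
As a 4×6 matrix over Z this has rank 3, with invariant factors (1,1,1).

The boundary map ∂_2: C_2 → C_1 maps a triangle to the signed sum of its edges. For instance
  ∂PRS = RS − PS + PR,
  ∂PQR = QR − PR + PQ.
The 6×4 boundary matrix has rank 3 and Smith normal form diag(1,1,1).

Now H_k = ker ∂_k / im ∂_{k+1}, so:

  H_0: rank C_0 − rank ∂_1 = 4 − 3 = 1, and the invariant factors of ∂_1 are all 1, so H_0 ≅ Z.
  H_1: rank ker ∂_1 − rank ∂_2 = (6 − 3) − 3 = 0, and the invariant factors of ∂_2 are all 1, so H_1 ≅ 0.
  H_2: rank ker ∂_2 − rank ∂_3 = (4 − 3) − 0 = 1, and there is no ∂_3, so H_2 ≅ Z.

As a check, the Euler characteristic is 4 − 6 + 4 = 2, which agrees with 1 − 0 + 1 = 2.
(K is a triangulation of the 2-sphere S^2.)

H_0 = Z,  H_1 = 0,  H_2 = Z.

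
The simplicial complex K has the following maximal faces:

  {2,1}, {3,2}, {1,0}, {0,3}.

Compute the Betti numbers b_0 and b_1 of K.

b_0 = 1, b_1 = 1.

Fix the vertex order 0 < 1 < 2 < 3 and write every simplex with vertices in increasing order. Then dim K = 1 and the simplices of K are:

  0-simplices (4): [0], [1], [2], [3]
  1-simplices (4): [0,1], [0,3], [1,2], [2,3]

Hence C_0 ≅ Z^4, C_1 ≅ Z^4.

Boundary ∂_1: C_1 → C_0 maps an edge to its endpoints' difference, ∂[p,q] = q − p. For instance
  ∂[2,3] = [3] − [2].
This gives a 4×4 integer matrix of rank 3; reducing to Smith normal form yields diagonal entries (1,1,1).

Computing H_k = (kernel of ∂_k) / (image of ∂_{k+1}):

  H_0: rank C_0 − rank ∂_1 = 4 − 3 = 1, and the invariant factors of ∂_1 are all 1, so H_0 = Z.
  H_1: rank ker ∂_1 − rank ∂_2 = (4 − 3) − 0 = 1, and there is no ∂_2, so H_1 = Z.

(K is a triangulation of the circle S^1.)

Hence the Betti numbers are b_0 = 1, b_1 = 1.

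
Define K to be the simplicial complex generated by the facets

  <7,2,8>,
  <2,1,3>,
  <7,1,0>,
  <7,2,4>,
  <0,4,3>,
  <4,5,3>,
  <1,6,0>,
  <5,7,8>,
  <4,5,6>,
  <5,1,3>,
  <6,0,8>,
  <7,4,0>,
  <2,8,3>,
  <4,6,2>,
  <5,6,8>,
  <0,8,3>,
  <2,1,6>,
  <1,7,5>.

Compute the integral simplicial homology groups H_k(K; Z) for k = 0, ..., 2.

H_0 = Z,  H_1 = Z^2,  H_2 = Z.

Take the total order 0 < 1 < 2 < 3 < 4 < 5 < 6 < 7 < 8 on the vertex set. Then K (dimension 2) consists of the simplices:

  0-simplices (9): [0], [1], [2], [3], [4], [5], [6], [7], [8]
  1-simplices (27): (27 of them)
  2-simplices (18): [0,1,6], [0,1,7], [0,3,4], [0,3,8], [0,4,7], [0,6,8], [1,2,3], [1,2,6], [1,3,5], [1,5,7], [2,3,8], [2,4,6], [2,4,7], [2,7,8], [3,4,5], [4,5,6], [5,6,8], [5,7,8]

Hence C_0 ≅ Z^9, C_1 ≅ Z^27, C_2 ≅ Z^18.

Boundary ∂_1: C_1 → C_0 sends each edge [p,q] (with p < q) to q − p.
As a 9×27 matrix over Z this has rank 8, with invariant factors (1,1,1,1,1,1,1,1).

The boundary map ∂_2: C_2 → C_1 acts by ∂[p,q,r] = [q,r] − [p,r] + [p,q]. For instance
  ∂[0,1,7] = [1,7] − [0,7] + [0,1],
  ∂[0,4,7] = [4,7] − [0,7] + [0,4].
The 27×18 boundary matrix has rank 17 and Smith normal form diag(1,1,1,1,1,1,1,1,1,1,1,1,1,1,1,1,1).

Reading off H_k = ker ∂_k / im ∂_{k+1}:

  H_0: rank C_0 − rank ∂_1 = 9 − 8 = 1, and the invariant factors of ∂_1 are all 1, so H_0 = Z.
  H_1: rank ker ∂_1 − rank ∂_2 = (27 − 8) − 17 = 2, and the invariant factors of ∂_2 are all 1, so H_1 = Z^2.
  H_2: rank ker ∂_2 − rank ∂_3 = (18 − 17) − 0 = 1, and there is no ∂_3, so H_2 = Z.

(K is a triangulation of the torus T^2.)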